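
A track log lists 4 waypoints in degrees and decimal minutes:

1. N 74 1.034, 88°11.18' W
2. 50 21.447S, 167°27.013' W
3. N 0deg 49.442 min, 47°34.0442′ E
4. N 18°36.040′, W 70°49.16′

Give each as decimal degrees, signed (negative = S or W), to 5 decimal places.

1. 74.01723, -88.18633
2. -50.35745, -167.45022
3. 0.82403, 47.56740
4. 18.60067, -70.81933

Point 1:
  Latitude: 1.034′ = 0.017233°; total 74.017233
  N ⇒ keep positive
  Longitude: 88 + 11.18/60 = 88.186333
  hemisphere W, so the sign is −
Point 2:
  φ: 50 + 21.447/60 = 50.357450
  S → negative
  Lon: 167 + 27.013/60 = 167.450217
  W ⇒ negate
Point 3:
  Lat: 0 + 49.442/60 = 0.824033
  N ⇒ keep positive
  Lon: 47 + 34.0442/60 = 47.567403
  E → positive
Point 4:
  Latitude: 36.04′ = 0.600667°; total 18.600667
  N ⇒ keep positive
  Lon: 70 + 49.16/60 = 70.819333
  hemisphere W, so the sign is −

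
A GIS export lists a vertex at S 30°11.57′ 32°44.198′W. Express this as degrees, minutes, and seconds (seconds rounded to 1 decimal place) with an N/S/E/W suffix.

30°11′34.2″ S, 32°44′11.9″ W

φ: 11.57000′ → 11′ and 0.57000 × 60 = 34.200″
λ: fractional minutes 0.19800 × 60 = 11.880″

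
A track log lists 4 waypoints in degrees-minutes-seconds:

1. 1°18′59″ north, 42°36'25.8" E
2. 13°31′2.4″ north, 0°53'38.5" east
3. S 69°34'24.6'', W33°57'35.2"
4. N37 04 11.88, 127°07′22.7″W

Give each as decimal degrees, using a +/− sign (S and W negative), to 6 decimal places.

Point 1:
  Lat: 18′ + 59″ = 18.98333′; 1 + 18.98333/60 = 1.3163889
  N → positive
  λ: 42 + 36/60 + 25.8/3600 = 42.6071667
  E ⇒ keep positive
Point 2:
  Latitude: 31′ + 2.4″ = 31.04000′; 13 + 31.04000/60 = 13.5173333
  N → positive
  λ: 0 + 53/60 + 38.5/3600 = 0.8940278
  E → positive
Point 3:
  Lat: 69° + 34/60 + 24.6/3600 = 69 + 0.566667 + 0.006833 = 69.5735000
  S ⇒ negate
  λ: 33 + 57/60 + 35.2/3600 = 33.9597778
  W ⇒ negate
Point 4:
  Lat: 4′ + 11.88″ = 4.19800′; 37 + 4.19800/60 = 37.0699667
  N → positive
  Lon: 127 + 7/60 + 22.7/3600 = 127.1229722
  W → negative

1. 1.316389, 42.607167
2. 13.517333, 0.894028
3. -69.573500, -33.959778
4. 37.069967, -127.122972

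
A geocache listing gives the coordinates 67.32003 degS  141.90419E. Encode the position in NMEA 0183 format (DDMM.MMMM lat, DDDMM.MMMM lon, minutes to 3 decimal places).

Latitude: 67° + 0.320030 × 60 = 67° 19.20180′
Lon: fractional part 0.904190 → 54.25140 minutes

6719.202,S / 14154.251,E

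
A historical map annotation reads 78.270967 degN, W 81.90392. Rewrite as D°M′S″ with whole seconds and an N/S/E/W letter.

78°16′15″ N, 81°54′14″ W

Latitude: 0.270967° → 16.25802′; 0.25802 × 60 = 15.48″
Lon: 0.903920° → 54.23520′; 0.23520 × 60 = 14.11″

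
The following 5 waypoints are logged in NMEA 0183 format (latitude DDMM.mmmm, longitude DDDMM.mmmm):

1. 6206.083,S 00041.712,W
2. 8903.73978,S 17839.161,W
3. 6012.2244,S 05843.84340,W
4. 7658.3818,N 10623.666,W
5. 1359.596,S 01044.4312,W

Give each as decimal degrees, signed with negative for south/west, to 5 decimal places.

1. -62.10138, -0.69520
2. -89.06233, -178.65268
3. -60.20374, -58.73072
4. 76.97303, -106.39443
5. -13.99327, -10.74052

Point 1:
  Lat: split at 2 digits → 62° and 6.083′; 62 + 6.083/60 = 62.101383
  S → negative
  Lon: split at 3 digits → 000° and 41.712′; 0 + 41.712/60 = 0.695200
  hemisphere W, so the sign is −
Point 2:
  Latitude: split at 2 digits → 89° and 3.73978′; 89 + 3.73978/60 = 89.062330
  S ⇒ negate
  Longitude: degrees = first 3 digits = 178, minutes = 39.161; 178 + 39.161/60 = 178.652683
  W ⇒ negate
Point 3:
  Latitude: degrees = first 2 digits = 60, minutes = 12.2244; 60 + 12.2244/60 = 60.203740
  S → negative
  λ: degrees = first 3 digits = 58, minutes = 43.8434; 58 + 43.8434/60 = 58.730723
  W ⇒ negate
Point 4:
  Latitude: degrees = first 2 digits = 76, minutes = 58.3818; 76 + 58.3818/60 = 76.973030
  N → positive
  λ: split at 3 digits → 106° and 23.666′; 106 + 23.666/60 = 106.394433
  W → negative
Point 5:
  Lat: split at 2 digits → 13° and 59.596′; 13 + 59.596/60 = 13.993267
  S ⇒ negate
  Lon: split at 3 digits → 010° and 44.4312′; 10 + 44.4312/60 = 10.740520
  W → negative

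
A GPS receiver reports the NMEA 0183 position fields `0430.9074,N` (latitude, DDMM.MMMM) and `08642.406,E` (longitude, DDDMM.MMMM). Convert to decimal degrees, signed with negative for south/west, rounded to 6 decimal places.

Latitude: split at 2 digits → 04° and 30.9074′; 4 + 30.9074/60 = 4.5151233
N ⇒ keep positive
λ: split at 3 digits → 086° and 42.406′; 86 + 42.406/60 = 86.7067667
E ⇒ keep positive

4.515123, 86.706767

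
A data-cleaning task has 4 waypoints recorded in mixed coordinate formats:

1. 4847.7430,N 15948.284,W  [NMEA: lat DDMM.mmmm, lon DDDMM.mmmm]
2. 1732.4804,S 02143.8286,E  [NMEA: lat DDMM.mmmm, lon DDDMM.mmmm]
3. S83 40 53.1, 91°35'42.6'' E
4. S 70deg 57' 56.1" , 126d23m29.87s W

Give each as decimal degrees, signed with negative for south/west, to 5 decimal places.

1. 48.79572, -159.80473
2. -17.54134, 21.73048
3. -83.68142, 91.59517
4. -70.96558, -126.39163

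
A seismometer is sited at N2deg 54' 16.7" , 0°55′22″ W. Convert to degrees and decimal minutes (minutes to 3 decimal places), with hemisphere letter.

2° 54.278′ N, 0° 55.367′ W

φ: seconds/60 = 0.27833; minutes = 54 + 0.27833 = 54.27833
Longitude: 55 + 22/60 = 55.36667′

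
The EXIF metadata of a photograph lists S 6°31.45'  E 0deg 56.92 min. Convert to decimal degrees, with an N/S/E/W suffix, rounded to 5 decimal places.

Latitude: 6 + 31.45/60 = 6.524167
Longitude: 56.92′ = 0.948667°; total 0.948667

6.52417° S, 0.94867° E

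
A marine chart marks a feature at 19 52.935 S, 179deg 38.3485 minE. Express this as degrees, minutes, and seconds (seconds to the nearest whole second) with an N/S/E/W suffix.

19°52′56″ S, 179°38′21″ E

φ: fractional minutes 0.93500 × 60 = 56.10″
Lon: 38.34850′ → 38′ and 0.34850 × 60 = 20.91″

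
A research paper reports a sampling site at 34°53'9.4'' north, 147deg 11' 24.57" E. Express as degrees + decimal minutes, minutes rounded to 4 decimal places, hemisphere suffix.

Lat: 53 + 9.4/60 = 53.156667′
Lon: seconds/60 = 0.40950; minutes = 11 + 0.40950 = 11.409500

34° 53.1567′ N, 147° 11.4095′ E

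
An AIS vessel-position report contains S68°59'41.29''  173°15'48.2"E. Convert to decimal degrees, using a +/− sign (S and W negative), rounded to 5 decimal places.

-68.99480, 173.26339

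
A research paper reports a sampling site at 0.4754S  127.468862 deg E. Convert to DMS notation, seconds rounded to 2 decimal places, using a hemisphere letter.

0°28′31.44″ S, 127°28′7.90″ E

Latitude: whole degrees 0; 28.52400′ → 28′ and 31.4400″
λ: 0.468862 × 60 = 28.13172′ → 28′, remainder × 60 = 7.9032″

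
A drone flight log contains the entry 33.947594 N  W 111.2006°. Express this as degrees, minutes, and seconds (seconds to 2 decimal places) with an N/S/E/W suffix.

φ: 0.947594° → 56.85564′; 0.85564 × 60 = 51.3384″
λ: whole degrees 111; 12.03600′ → 12′ and 2.1600″

33°56′51.34″ N, 111°12′2.16″ W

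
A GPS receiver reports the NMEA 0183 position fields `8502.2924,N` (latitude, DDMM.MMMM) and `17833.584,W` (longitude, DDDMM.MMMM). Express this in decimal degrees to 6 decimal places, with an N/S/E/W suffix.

Lat: degrees = first 2 digits = 85, minutes = 2.2924; 85 + 2.2924/60 = 85.0382067
Longitude: degrees = first 3 digits = 178, minutes = 33.584; 178 + 33.584/60 = 178.5597333

85.038207° N, 178.559733° W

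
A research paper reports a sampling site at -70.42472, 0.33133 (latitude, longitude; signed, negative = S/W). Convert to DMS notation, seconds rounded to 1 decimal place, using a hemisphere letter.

70°25′29.0″ S, 0°19′52.8″ E

Latitude is negative → S; |value| = 70.424720
Lat: 0.424720° → 25.48320′; 0.48320 × 60 = 28.992″
λ: 0.331330 × 60 = 19.87980′ → 19′, remainder × 60 = 52.788″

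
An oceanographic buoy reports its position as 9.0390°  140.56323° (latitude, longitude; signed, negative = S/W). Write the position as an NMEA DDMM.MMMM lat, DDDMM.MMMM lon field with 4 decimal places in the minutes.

Lat: 9° + 0.039000 × 60 = 9° 2.340000′
Lon: minutes = (140.563230 − 140) × 60 = 33.793800

0902.3400,N / 14033.7938,E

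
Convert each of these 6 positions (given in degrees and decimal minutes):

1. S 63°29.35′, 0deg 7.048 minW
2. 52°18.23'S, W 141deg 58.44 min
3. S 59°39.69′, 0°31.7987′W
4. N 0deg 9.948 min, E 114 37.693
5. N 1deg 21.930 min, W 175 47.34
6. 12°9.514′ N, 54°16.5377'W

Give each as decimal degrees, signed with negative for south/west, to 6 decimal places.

Point 1:
  Lat: 29.35′ = 0.489167°; total 63.4891667
  S → negative
  Lon: 0 + 7.048/60 = 0.1174667
  W → negative
Point 2:
  Lat: 52 + 18.23/60 = 52.3038333
  S → negative
  Longitude: 58.44′ = 0.974000°; total 141.9740000
  W → negative
Point 3:
  φ: 39.69′ = 0.661500°; total 59.6615000
  S ⇒ negate
  Lon: 0 + 31.7987/60 = 0.5299783
  W ⇒ negate
Point 4:
  Lat: 0 + 9.948/60 = 0.1658000
  N ⇒ keep positive
  λ: 114 + 37.693/60 = 114.6282167
  E ⇒ keep positive
Point 5:
  Lat: 1 + 21.93/60 = 1.3655000
  N ⇒ keep positive
  Lon: 47.34′ = 0.789000°; total 175.7890000
  W ⇒ negate
Point 6:
  φ: 9.514′ = 0.158567°; total 12.1585667
  N → positive
  Lon: 16.5377′ = 0.275628°; total 54.2756283
  W ⇒ negate

1. -63.489167, -0.117467
2. -52.303833, -141.974000
3. -59.661500, -0.529978
4. 0.165800, 114.628217
5. 1.365500, -175.789000
6. 12.158567, -54.275628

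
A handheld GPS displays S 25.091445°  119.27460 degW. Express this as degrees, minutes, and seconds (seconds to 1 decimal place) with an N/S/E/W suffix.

Latitude: 0.091445 × 60 = 5.48670′ → 5′, remainder × 60 = 29.202″
Lon: 0.274600° → 16.47600′; 0.47600 × 60 = 28.560″

25°05′29.2″ S, 119°16′28.6″ W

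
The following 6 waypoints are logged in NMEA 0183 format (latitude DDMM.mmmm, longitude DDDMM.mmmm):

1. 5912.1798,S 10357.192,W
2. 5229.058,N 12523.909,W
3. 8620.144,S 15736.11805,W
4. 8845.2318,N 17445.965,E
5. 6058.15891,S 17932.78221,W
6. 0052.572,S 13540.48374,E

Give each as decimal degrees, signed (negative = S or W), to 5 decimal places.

1. -59.20300, -103.95320
2. 52.48430, -125.39848
3. -86.33573, -157.60197
4. 88.75386, 174.76608
5. -60.96932, -179.54637
6. -0.87620, 135.67473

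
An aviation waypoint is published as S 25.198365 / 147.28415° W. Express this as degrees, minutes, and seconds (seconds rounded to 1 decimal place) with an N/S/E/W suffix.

25°11′54.1″ S, 147°17′2.9″ W

Lat: whole degrees 25; 11.90190′ → 11′ and 54.114″
Longitude: whole degrees 147; 17.04900′ → 17′ and 2.940″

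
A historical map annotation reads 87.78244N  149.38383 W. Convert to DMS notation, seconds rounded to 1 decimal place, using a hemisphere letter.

Latitude: 0.782440 × 60 = 46.94640′ → 46′, remainder × 60 = 56.784″
Lon: whole degrees 149; 23.02980′ → 23′ and 1.788″

87°46′56.8″ N, 149°23′1.8″ W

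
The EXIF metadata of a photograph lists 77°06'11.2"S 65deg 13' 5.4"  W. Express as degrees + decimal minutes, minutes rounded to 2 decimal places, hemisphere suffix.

Lat: seconds/60 = 0.18667; minutes = 6 + 0.18667 = 6.1867
λ: seconds/60 = 0.09000; minutes = 13 + 0.09000 = 13.0900

77° 6.19′ S, 65° 13.09′ W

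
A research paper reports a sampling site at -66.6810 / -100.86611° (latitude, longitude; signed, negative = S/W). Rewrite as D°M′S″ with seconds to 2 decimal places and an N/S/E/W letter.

66°40′51.60″ S, 100°51′58.00″ W

Latitude is negative → S; |value| = 66.681000
φ: 0.681000° → 40.86000′; 0.86000 × 60 = 51.6000″
Longitude is negative → W; |value| = 100.866110
Lon: 0.866110 × 60 = 51.96660′ → 51′, remainder × 60 = 57.9960″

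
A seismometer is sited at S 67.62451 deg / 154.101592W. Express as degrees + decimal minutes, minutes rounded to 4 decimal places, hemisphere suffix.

67° 37.4706′ S, 154° 6.0955′ W

Lat: 67° + 0.624510 × 60 = 67° 37.470600′
Longitude: fractional part 0.101592 → 6.095520 minutes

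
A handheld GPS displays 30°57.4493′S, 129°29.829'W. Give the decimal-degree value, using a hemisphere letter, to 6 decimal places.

30.957488° S, 129.497150° W

Lat: 30 + 57.4493/60 = 30.9574883
Longitude: 29.829′ = 0.497150°; total 129.4971500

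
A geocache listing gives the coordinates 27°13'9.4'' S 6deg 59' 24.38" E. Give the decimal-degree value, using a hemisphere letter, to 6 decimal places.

φ: 13′ + 9.4″ = 13.15667′; 27 + 13.15667/60 = 27.2192778
λ: 6 + 59/60 + 24.38/3600 = 6.9901056

27.219278° S, 6.990106° E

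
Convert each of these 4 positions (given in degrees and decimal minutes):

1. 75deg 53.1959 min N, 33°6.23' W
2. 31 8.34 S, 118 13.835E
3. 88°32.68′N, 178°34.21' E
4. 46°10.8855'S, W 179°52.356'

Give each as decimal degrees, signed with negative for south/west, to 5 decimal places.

Point 1:
  Lat: 75 + 53.1959/60 = 75.886598
  N → positive
  λ: 33 + 6.23/60 = 33.103833
  W → negative
Point 2:
  Lat: 8.34′ = 0.139000°; total 31.139000
  hemisphere S, so the sign is −
  Longitude: 118 + 13.835/60 = 118.230583
  E → positive
Point 3:
  Lat: 88 + 32.68/60 = 88.544667
  N → positive
  Longitude: 34.21′ = 0.570167°; total 178.570167
  E → positive
Point 4:
  Latitude: 10.8855′ = 0.181425°; total 46.181425
  S ⇒ negate
  Lon: 179 + 52.356/60 = 179.872600
  hemisphere W, so the sign is −

1. 75.88660, -33.10383
2. -31.13900, 118.23058
3. 88.54467, 178.57017
4. -46.18143, -179.87260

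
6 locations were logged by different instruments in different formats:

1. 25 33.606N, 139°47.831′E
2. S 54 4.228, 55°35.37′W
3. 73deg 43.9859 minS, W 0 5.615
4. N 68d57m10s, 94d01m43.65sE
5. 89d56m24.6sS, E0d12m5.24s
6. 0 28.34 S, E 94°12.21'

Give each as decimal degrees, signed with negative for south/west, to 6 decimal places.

Point 1:
  Latitude: 25 + 33.606/60 = 25.5601000
  N ⇒ keep positive
  λ: 47.831′ = 0.797183°; total 139.7971833
  E → positive
Point 2:
  Lat: 4.228′ = 0.070467°; total 54.0704667
  S → negative
  λ: 55 + 35.37/60 = 55.5895000
  hemisphere W, so the sign is −
Point 3:
  φ: 43.9859′ = 0.733098°; total 73.7330983
  S → negative
  Lon: 0 + 5.615/60 = 0.0935833
  hemisphere W, so the sign is −
Point 4:
  Lat: 68° + 57/60 + 10/3600 = 68 + 0.950000 + 0.002778 = 68.9527778
  N ⇒ keep positive
  λ: 94° + 1/60 + 43.65/3600 = 94 + 0.016667 + 0.012125 = 94.0287917
  E → positive
Point 5:
  Lat: 56′ + 24.6″ = 56.41000′; 89 + 56.41000/60 = 89.9401667
  S → negative
  Longitude: 12′ + 5.24″ = 12.08733′; 0 + 12.08733/60 = 0.2014556
  E → positive
Point 6:
  Lat: 28.34′ = 0.472333°; total 0.4723333
  S → negative
  Lon: 94 + 12.21/60 = 94.2035000
  E ⇒ keep positive

1. 25.560100, 139.797183
2. -54.070467, -55.589500
3. -73.733098, -0.093583
4. 68.952778, 94.028792
5. -89.940167, 0.201456
6. -0.472333, 94.203500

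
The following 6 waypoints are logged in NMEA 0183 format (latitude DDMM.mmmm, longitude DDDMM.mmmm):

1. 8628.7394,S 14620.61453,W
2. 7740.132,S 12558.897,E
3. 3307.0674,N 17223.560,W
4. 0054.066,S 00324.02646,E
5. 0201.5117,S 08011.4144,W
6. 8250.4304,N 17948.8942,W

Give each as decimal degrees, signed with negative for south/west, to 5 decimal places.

1. -86.47899, -146.34358
2. -77.66887, 125.98162
3. 33.11779, -172.39267
4. -0.90110, 3.40044
5. -2.02520, -80.19024
6. 82.84051, -179.81490

Point 1:
  Lat: split at 2 digits → 86° and 28.7394′; 86 + 28.7394/60 = 86.478990
  S → negative
  λ: degrees = first 3 digits = 146, minutes = 20.61453; 146 + 20.61453/60 = 146.343576
  W → negative
Point 2:
  Latitude: split at 2 digits → 77° and 40.132′; 77 + 40.132/60 = 77.668867
  hemisphere S, so the sign is −
  Lon: degrees = first 3 digits = 125, minutes = 58.897; 125 + 58.897/60 = 125.981617
  E ⇒ keep positive
Point 3:
  φ: split at 2 digits → 33° and 7.0674′; 33 + 7.0674/60 = 33.117790
  N ⇒ keep positive
  λ: degrees = first 3 digits = 172, minutes = 23.56; 172 + 23.56/60 = 172.392667
  hemisphere W, so the sign is −
Point 4:
  Lat: degrees = first 2 digits = 0, minutes = 54.066; 0 + 54.066/60 = 0.901100
  S → negative
  Longitude: degrees = first 3 digits = 3, minutes = 24.02646; 3 + 24.02646/60 = 3.400441
  E ⇒ keep positive
Point 5:
  φ: split at 2 digits → 02° and 1.5117′; 2 + 1.5117/60 = 2.025195
  hemisphere S, so the sign is −
  Longitude: split at 3 digits → 080° and 11.4144′; 80 + 11.4144/60 = 80.190240
  W ⇒ negate
Point 6:
  Latitude: split at 2 digits → 82° and 50.4304′; 82 + 50.4304/60 = 82.840507
  N ⇒ keep positive
  Lon: degrees = first 3 digits = 179, minutes = 48.8942; 179 + 48.8942/60 = 179.814903
  W → negative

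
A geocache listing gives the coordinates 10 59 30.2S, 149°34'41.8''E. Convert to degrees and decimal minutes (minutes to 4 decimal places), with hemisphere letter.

10° 59.5033′ S, 149° 34.6967′ E

φ: 59 + 30.2/60 = 59.503333′
λ: seconds/60 = 0.69667; minutes = 34 + 0.69667 = 34.696667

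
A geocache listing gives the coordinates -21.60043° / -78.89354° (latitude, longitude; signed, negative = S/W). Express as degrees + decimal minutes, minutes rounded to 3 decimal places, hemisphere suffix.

Latitude is negative → S; |value| = 21.600430
Latitude: 21° + 0.600430 × 60 = 21° 36.02580′
Longitude is negative → W; |value| = 78.893540
λ: fractional part 0.893540 → 53.61240 minutes

21° 36.026′ S, 78° 53.612′ W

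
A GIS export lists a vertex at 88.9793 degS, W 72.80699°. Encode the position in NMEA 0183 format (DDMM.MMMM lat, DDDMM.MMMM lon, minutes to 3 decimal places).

Latitude: fractional part 0.979300 → 58.75800 minutes
Lon: fractional part 0.806990 → 48.41940 minutes

8858.758,S / 07248.419,W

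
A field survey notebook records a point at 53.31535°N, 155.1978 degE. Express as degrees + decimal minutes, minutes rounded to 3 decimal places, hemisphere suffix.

53° 18.921′ N, 155° 11.868′ E

φ: minutes = (53.315350 − 53) × 60 = 18.92100
Longitude: minutes = (155.197800 − 155) × 60 = 11.86800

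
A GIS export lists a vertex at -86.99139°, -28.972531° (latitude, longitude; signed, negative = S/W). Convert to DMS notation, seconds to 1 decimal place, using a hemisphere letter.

86°59′29.0″ S, 28°58′21.1″ W

Latitude is negative → S; |value| = 86.991390
Lat: whole degrees 86; 59.48340′ → 59′ and 29.004″
Longitude is negative → W; |value| = 28.972531
Lon: 0.972531° → 58.35186′; 0.35186 × 60 = 21.112″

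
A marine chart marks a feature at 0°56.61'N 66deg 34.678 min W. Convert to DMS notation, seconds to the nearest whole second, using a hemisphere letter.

Lat: fractional minutes 0.61000 × 60 = 36.60″
Lon: fractional minutes 0.67800 × 60 = 40.68″

0°56′37″ N, 66°34′41″ W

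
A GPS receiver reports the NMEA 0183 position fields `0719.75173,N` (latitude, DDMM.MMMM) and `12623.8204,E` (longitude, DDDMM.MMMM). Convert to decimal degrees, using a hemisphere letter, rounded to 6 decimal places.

Latitude: split at 2 digits → 07° and 19.75173′; 7 + 19.75173/60 = 7.3291955
λ: degrees = first 3 digits = 126, minutes = 23.8204; 126 + 23.8204/60 = 126.3970067

7.329196° N, 126.397007° E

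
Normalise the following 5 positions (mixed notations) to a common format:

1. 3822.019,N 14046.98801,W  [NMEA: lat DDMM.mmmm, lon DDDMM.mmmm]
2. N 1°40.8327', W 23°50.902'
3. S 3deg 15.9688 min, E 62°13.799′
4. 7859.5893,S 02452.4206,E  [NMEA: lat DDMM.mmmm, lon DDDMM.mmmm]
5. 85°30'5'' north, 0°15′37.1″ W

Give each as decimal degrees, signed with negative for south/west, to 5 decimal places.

1. 38.36698, -140.78313
2. 1.68055, -23.84837
3. -3.26615, 62.22998
4. -78.99316, 24.87368
5. 85.50139, -0.26031

Point 1:
  Lat: degrees = first 2 digits = 38, minutes = 22.019; 38 + 22.019/60 = 38.366983
  N → positive
  Lon: degrees = first 3 digits = 140, minutes = 46.98801; 140 + 46.98801/60 = 140.783134
  W ⇒ negate
Point 2:
  Latitude: 1 + 40.8327/60 = 1.680545
  N ⇒ keep positive
  λ: 23 + 50.902/60 = 23.848367
  hemisphere W, so the sign is −
Point 3:
  Latitude: 15.9688′ = 0.266147°; total 3.266147
  hemisphere S, so the sign is −
  Lon: 62 + 13.799/60 = 62.229983
  E ⇒ keep positive
Point 4:
  Lat: split at 2 digits → 78° and 59.5893′; 78 + 59.5893/60 = 78.993155
  hemisphere S, so the sign is −
  Lon: degrees = first 3 digits = 24, minutes = 52.4206; 24 + 52.4206/60 = 24.873677
  E → positive
Point 5:
  Latitude: 85° + 30/60 + 5/3600 = 85 + 0.500000 + 0.001389 = 85.501389
  N ⇒ keep positive
  λ: 0 + 15/60 + 37.1/3600 = 0.260306
  W ⇒ negate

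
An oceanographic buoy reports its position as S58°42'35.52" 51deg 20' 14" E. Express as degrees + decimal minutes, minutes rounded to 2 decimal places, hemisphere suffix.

Latitude: 42 + 35.52/60 = 42.5920′
Longitude: seconds/60 = 0.23333; minutes = 20 + 0.23333 = 20.2333

58° 42.59′ S, 51° 20.23′ E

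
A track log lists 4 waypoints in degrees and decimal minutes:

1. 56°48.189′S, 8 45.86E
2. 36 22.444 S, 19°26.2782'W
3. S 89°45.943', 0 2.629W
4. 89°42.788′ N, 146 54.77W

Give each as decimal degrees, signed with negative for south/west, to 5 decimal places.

1. -56.80315, 8.76433
2. -36.37407, -19.43797
3. -89.76572, -0.04382
4. 89.71313, -146.91283

Point 1:
  Lat: 48.189′ = 0.803150°; total 56.803150
  S → negative
  Longitude: 8 + 45.86/60 = 8.764333
  E ⇒ keep positive
Point 2:
  Latitude: 22.444′ = 0.374067°; total 36.374067
  hemisphere S, so the sign is −
  λ: 26.2782′ = 0.437970°; total 19.437970
  W ⇒ negate
Point 3:
  φ: 45.943′ = 0.765717°; total 89.765717
  S → negative
  Longitude: 0 + 2.629/60 = 0.043817
  W → negative
Point 4:
  Lat: 89 + 42.788/60 = 89.713133
  N → positive
  λ: 146 + 54.77/60 = 146.912833
  W → negative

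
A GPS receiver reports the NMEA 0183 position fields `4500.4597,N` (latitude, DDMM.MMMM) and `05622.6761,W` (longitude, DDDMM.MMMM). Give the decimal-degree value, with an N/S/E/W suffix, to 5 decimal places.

45.00766° N, 56.37794° W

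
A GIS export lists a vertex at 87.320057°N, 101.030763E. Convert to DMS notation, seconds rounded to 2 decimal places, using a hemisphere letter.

Lat: 0.320057° → 19.20342′; 0.20342 × 60 = 12.2052″
Lon: 0.030763° → 1.84578′; 0.84578 × 60 = 50.7468″

87°19′12.21″ N, 101°01′50.75″ E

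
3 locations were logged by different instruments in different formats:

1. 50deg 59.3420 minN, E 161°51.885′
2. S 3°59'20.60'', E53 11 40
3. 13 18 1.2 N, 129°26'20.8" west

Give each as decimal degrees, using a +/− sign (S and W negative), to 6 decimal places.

Point 1:
  Lat: 50 + 59.342/60 = 50.9890333
  N ⇒ keep positive
  λ: 161 + 51.885/60 = 161.8647500
  E → positive
Point 2:
  Lat: 3 + 59/60 + 20.6/3600 = 3.9890556
  hemisphere S, so the sign is −
  Longitude: 53 + 11/60 + 40/3600 = 53.1944444
  E → positive
Point 3:
  Latitude: 13° + 18/60 + 1.2/3600 = 13 + 0.300000 + 0.000333 = 13.3003333
  N ⇒ keep positive
  Longitude: 26′ + 20.8″ = 26.34667′; 129 + 26.34667/60 = 129.4391111
  W ⇒ negate

1. 50.989033, 161.864750
2. -3.989056, 53.194444
3. 13.300333, -129.439111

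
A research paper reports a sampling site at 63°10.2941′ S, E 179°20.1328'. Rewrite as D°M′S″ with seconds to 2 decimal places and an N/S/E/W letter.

Lat: 10.29410′ → 10′ and 0.29410 × 60 = 17.6460″
λ: 20.13280′ → 20′ and 0.13280 × 60 = 7.9680″

63°10′17.65″ S, 179°20′7.97″ E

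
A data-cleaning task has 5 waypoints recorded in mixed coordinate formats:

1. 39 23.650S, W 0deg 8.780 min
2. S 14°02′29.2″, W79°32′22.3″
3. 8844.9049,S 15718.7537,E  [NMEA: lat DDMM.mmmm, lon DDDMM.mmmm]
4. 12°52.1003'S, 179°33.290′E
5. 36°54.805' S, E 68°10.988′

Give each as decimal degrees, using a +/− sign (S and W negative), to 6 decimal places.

1. -39.394167, -0.146333
2. -14.041444, -79.539528
3. -88.748415, 157.312562
4. -12.868338, 179.554833
5. -36.913417, 68.183133

Point 1:
  Latitude: 39 + 23.65/60 = 39.3941667
  S ⇒ negate
  Longitude: 8.78′ = 0.146333°; total 0.1463333
  hemisphere W, so the sign is −
Point 2:
  φ: 14 + 2/60 + 29.2/3600 = 14.0414444
  S ⇒ negate
  λ: 79° + 32/60 + 22.3/3600 = 79 + 0.533333 + 0.006194 = 79.5395278
  hemisphere W, so the sign is −
Point 3:
  Lat: degrees = first 2 digits = 88, minutes = 44.9049; 88 + 44.9049/60 = 88.7484150
  S → negative
  Lon: degrees = first 3 digits = 157, minutes = 18.7537; 157 + 18.7537/60 = 157.3125617
  E ⇒ keep positive
Point 4:
  Lat: 52.1003′ = 0.868338°; total 12.8683383
  hemisphere S, so the sign is −
  Lon: 33.29′ = 0.554833°; total 179.5548333
  E ⇒ keep positive
Point 5:
  φ: 36 + 54.805/60 = 36.9134167
  S ⇒ negate
  Lon: 68 + 10.988/60 = 68.1831333
  E ⇒ keep positive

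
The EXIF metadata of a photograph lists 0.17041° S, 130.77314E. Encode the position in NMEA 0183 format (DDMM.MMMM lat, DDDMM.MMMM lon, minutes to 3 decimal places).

0010.225,S / 13046.388,E

φ: 0° + 0.170410 × 60 = 0° 10.22460′
Longitude: fractional part 0.773140 → 46.38840 minutes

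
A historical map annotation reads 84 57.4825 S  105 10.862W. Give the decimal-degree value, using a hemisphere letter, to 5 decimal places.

Latitude: 84 + 57.4825/60 = 84.958042
Longitude: 10.862′ = 0.181033°; total 105.181033

84.95804° S, 105.18103° W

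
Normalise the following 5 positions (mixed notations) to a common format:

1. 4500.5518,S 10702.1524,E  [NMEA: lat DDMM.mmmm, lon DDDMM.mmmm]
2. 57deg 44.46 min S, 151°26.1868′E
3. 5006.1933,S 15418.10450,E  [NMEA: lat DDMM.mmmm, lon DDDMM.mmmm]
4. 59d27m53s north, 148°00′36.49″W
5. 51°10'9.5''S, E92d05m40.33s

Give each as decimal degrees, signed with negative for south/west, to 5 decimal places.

1. -45.00920, 107.03587
2. -57.74100, 151.43645
3. -50.10322, 154.30174
4. 59.46472, -148.01014
5. -51.16931, 92.09454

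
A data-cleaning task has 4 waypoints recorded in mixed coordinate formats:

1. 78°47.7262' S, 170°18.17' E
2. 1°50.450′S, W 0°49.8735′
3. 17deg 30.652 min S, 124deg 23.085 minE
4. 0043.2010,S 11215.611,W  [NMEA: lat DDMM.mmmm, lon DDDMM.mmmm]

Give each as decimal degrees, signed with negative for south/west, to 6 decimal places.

1. -78.795437, 170.302833
2. -1.840833, -0.831225
3. -17.510867, 124.384750
4. -0.720017, -112.260183

Point 1:
  Latitude: 47.7262′ = 0.795437°; total 78.7954367
  S → negative
  Longitude: 170 + 18.17/60 = 170.3028333
  E ⇒ keep positive
Point 2:
  Latitude: 50.45′ = 0.840833°; total 1.8408333
  hemisphere S, so the sign is −
  λ: 0 + 49.8735/60 = 0.8312250
  W → negative
Point 3:
  Lat: 17 + 30.652/60 = 17.5108667
  hemisphere S, so the sign is −
  Longitude: 23.085′ = 0.384750°; total 124.3847500
  E ⇒ keep positive
Point 4:
  Latitude: degrees = first 2 digits = 0, minutes = 43.201; 0 + 43.201/60 = 0.7200167
  S → negative
  Lon: split at 3 digits → 112° and 15.611′; 112 + 15.611/60 = 112.2601833
  W → negative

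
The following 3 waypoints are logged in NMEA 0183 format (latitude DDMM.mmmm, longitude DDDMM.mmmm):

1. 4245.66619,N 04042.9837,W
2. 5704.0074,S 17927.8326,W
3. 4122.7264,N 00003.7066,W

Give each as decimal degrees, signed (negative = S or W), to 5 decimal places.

1. 42.76110, -40.71640
2. -57.06679, -179.46388
3. 41.37877, -0.06178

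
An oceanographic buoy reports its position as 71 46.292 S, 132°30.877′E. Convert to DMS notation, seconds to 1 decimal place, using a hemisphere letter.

71°46′17.5″ S, 132°30′52.6″ E

Latitude: fractional minutes 0.29200 × 60 = 17.520″
Lon: 30.87700′ → 30′ and 0.87700 × 60 = 52.620″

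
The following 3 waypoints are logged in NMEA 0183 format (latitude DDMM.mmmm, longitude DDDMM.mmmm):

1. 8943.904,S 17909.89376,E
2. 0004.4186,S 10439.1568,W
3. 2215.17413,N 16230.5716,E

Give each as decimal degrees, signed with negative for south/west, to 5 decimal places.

1. -89.73173, 179.16490
2. -0.07364, -104.65261
3. 22.25290, 162.50953

Point 1:
  φ: degrees = first 2 digits = 89, minutes = 43.904; 89 + 43.904/60 = 89.731733
  S → negative
  Lon: degrees = first 3 digits = 179, minutes = 9.89376; 179 + 9.89376/60 = 179.164896
  E ⇒ keep positive
Point 2:
  φ: degrees = first 2 digits = 0, minutes = 4.4186; 0 + 4.4186/60 = 0.073643
  S → negative
  λ: degrees = first 3 digits = 104, minutes = 39.1568; 104 + 39.1568/60 = 104.652613
  W ⇒ negate
Point 3:
  Latitude: degrees = first 2 digits = 22, minutes = 15.17413; 22 + 15.17413/60 = 22.252902
  N ⇒ keep positive
  Longitude: degrees = first 3 digits = 162, minutes = 30.5716; 162 + 30.5716/60 = 162.509527
  E → positive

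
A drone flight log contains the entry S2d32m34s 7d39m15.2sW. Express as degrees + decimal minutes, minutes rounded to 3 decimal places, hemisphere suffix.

Latitude: 32 + 34/60 = 32.56667′
λ: 39 + 15.2/60 = 39.25333′

2° 32.567′ S, 7° 39.253′ W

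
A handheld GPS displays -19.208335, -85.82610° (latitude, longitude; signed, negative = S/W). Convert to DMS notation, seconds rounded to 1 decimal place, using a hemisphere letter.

19°12′30.0″ S, 85°49′34.0″ W

Latitude is negative → S; |value| = 19.208335
Lat: 0.208335 × 60 = 12.50010′ → 12′, remainder × 60 = 30.006″
Longitude is negative → W; |value| = 85.826100
λ: whole degrees 85; 49.56600′ → 49′ and 33.960″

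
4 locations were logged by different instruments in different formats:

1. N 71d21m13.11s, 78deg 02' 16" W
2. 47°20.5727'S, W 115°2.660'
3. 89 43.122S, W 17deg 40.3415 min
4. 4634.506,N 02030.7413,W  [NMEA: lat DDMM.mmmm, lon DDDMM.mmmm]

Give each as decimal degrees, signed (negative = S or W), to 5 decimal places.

Point 1:
  φ: 71 + 21/60 + 13.11/3600 = 71.353642
  N → positive
  λ: 2′ + 16″ = 2.26667′; 78 + 2.26667/60 = 78.037778
  W → negative
Point 2:
  Lat: 20.5727′ = 0.342878°; total 47.342878
  S ⇒ negate
  Longitude: 2.66′ = 0.044333°; total 115.044333
  W ⇒ negate
Point 3:
  Lat: 43.122′ = 0.718700°; total 89.718700
  S ⇒ negate
  Longitude: 40.3415′ = 0.672358°; total 17.672358
  W → negative
Point 4:
  φ: degrees = first 2 digits = 46, minutes = 34.506; 46 + 34.506/60 = 46.575100
  N ⇒ keep positive
  λ: split at 3 digits → 020° and 30.7413′; 20 + 30.7413/60 = 20.512355
  W ⇒ negate

1. 71.35364, -78.03778
2. -47.34288, -115.04433
3. -89.71870, -17.67236
4. 46.57510, -20.51236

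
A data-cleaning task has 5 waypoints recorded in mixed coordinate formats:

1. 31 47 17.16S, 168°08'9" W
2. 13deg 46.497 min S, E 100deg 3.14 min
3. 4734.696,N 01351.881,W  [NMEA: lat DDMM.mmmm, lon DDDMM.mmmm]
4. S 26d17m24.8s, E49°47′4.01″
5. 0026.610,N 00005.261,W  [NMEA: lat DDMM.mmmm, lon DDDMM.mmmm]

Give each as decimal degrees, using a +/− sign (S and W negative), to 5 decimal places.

Point 1:
  φ: 31° + 47/60 + 17.16/3600 = 31 + 0.783333 + 0.004767 = 31.788100
  S → negative
  λ: 168° + 8/60 + 9/3600 = 168 + 0.133333 + 0.002500 = 168.135833
  W → negative
Point 2:
  Latitude: 46.497′ = 0.774950°; total 13.774950
  S ⇒ negate
  λ: 100 + 3.14/60 = 100.052333
  E → positive
Point 3:
  Lat: degrees = first 2 digits = 47, minutes = 34.696; 47 + 34.696/60 = 47.578267
  N → positive
  λ: degrees = first 3 digits = 13, minutes = 51.881; 13 + 51.881/60 = 13.864683
  W → negative
Point 4:
  φ: 26 + 17/60 + 24.8/3600 = 26.290222
  S → negative
  Longitude: 49° + 47/60 + 4.01/3600 = 49 + 0.783333 + 0.001114 = 49.784447
  E ⇒ keep positive
Point 5:
  Latitude: degrees = first 2 digits = 0, minutes = 26.61; 0 + 26.61/60 = 0.443500
  N → positive
  λ: degrees = first 3 digits = 0, minutes = 5.261; 0 + 5.261/60 = 0.087683
  W ⇒ negate

1. -31.78810, -168.13583
2. -13.77495, 100.05233
3. 47.57827, -13.86468
4. -26.29022, 49.78445
5. 0.44350, -0.08768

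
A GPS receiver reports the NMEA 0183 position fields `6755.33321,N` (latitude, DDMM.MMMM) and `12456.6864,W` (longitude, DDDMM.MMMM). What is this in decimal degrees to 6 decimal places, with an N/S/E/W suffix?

67.922220° N, 124.944773° W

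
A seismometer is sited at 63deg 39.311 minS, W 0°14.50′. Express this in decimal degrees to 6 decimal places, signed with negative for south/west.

-63.655183, -0.241667

Lat: 39.311′ = 0.655183°; total 63.6551833
hemisphere S, so the sign is −
Longitude: 14.5′ = 0.241667°; total 0.2416667
W → negative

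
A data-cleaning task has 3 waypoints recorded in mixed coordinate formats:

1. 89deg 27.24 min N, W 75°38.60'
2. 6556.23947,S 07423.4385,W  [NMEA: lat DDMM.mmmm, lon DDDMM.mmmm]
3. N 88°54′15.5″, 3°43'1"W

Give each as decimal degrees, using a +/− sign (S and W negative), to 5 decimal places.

1. 89.45400, -75.64333
2. -65.93732, -74.39064
3. 88.90431, -3.71694

Point 1:
  Lat: 27.24′ = 0.454000°; total 89.454000
  N ⇒ keep positive
  Longitude: 75 + 38.6/60 = 75.643333
  hemisphere W, so the sign is −
Point 2:
  φ: split at 2 digits → 65° and 56.23947′; 65 + 56.23947/60 = 65.937325
  S → negative
  λ: degrees = first 3 digits = 74, minutes = 23.4385; 74 + 23.4385/60 = 74.390642
  hemisphere W, so the sign is −
Point 3:
  Lat: 88 + 54/60 + 15.5/3600 = 88.904306
  N → positive
  Lon: 3° + 43/60 + 1/3600 = 3 + 0.716667 + 0.000278 = 3.716944
  W ⇒ negate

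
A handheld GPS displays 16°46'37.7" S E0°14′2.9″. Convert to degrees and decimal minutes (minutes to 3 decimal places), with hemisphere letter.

Latitude: 46 + 37.7/60 = 46.62833′
λ: 14 + 2.9/60 = 14.04833′

16° 46.628′ S, 0° 14.048′ E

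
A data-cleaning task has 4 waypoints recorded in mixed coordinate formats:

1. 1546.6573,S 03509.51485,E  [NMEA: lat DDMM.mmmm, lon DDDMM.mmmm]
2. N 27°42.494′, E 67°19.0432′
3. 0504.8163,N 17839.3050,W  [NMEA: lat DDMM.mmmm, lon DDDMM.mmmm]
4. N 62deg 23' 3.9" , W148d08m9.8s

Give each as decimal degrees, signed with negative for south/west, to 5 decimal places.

Point 1:
  Lat: degrees = first 2 digits = 15, minutes = 46.6573; 15 + 46.6573/60 = 15.777622
  S → negative
  λ: split at 3 digits → 035° and 9.51485′; 35 + 9.51485/60 = 35.158581
  E ⇒ keep positive
Point 2:
  Latitude: 27 + 42.494/60 = 27.708233
  N ⇒ keep positive
  Longitude: 67 + 19.0432/60 = 67.317387
  E → positive
Point 3:
  Lat: split at 2 digits → 05° and 4.8163′; 5 + 4.8163/60 = 5.080272
  N ⇒ keep positive
  Longitude: degrees = first 3 digits = 178, minutes = 39.305; 178 + 39.305/60 = 178.655083
  W ⇒ negate
Point 4:
  Lat: 62° + 23/60 + 3.9/3600 = 62 + 0.383333 + 0.001083 = 62.384417
  N → positive
  λ: 148° + 8/60 + 9.8/3600 = 148 + 0.133333 + 0.002722 = 148.136056
  W → negative

1. -15.77762, 35.15858
2. 27.70823, 67.31739
3. 5.08027, -178.65508
4. 62.38442, -148.13606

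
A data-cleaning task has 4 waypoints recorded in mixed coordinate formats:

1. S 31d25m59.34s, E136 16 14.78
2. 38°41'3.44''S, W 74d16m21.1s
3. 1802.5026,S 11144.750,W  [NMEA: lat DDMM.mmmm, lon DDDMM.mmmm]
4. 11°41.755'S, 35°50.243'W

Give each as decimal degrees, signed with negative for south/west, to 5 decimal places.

Point 1:
  Latitude: 31 + 25/60 + 59.34/3600 = 31.433150
  S ⇒ negate
  λ: 16′ + 14.78″ = 16.24633′; 136 + 16.24633/60 = 136.270772
  E ⇒ keep positive
Point 2:
  φ: 38 + 41/60 + 3.44/3600 = 38.684289
  hemisphere S, so the sign is −
  λ: 74 + 16/60 + 21.1/3600 = 74.272528
  W → negative
Point 3:
  Latitude: split at 2 digits → 18° and 2.5026′; 18 + 2.5026/60 = 18.041710
  S ⇒ negate
  Lon: degrees = first 3 digits = 111, minutes = 44.75; 111 + 44.75/60 = 111.745833
  hemisphere W, so the sign is −
Point 4:
  φ: 41.755′ = 0.695917°; total 11.695917
  hemisphere S, so the sign is −
  Lon: 35 + 50.243/60 = 35.837383
  W → negative

1. -31.43315, 136.27077
2. -38.68429, -74.27253
3. -18.04171, -111.74583
4. -11.69592, -35.83738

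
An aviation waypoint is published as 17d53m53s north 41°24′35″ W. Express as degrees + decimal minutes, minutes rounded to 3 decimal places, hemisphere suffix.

17° 53.883′ N, 41° 24.583′ W

φ: 53 + 53/60 = 53.88333′
Longitude: 24 + 35/60 = 24.58333′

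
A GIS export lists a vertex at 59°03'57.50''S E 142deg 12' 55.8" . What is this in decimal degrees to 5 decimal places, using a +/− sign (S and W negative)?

-59.06597, 142.21550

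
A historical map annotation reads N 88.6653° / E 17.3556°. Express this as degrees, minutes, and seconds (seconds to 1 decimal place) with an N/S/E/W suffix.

88°39′55.1″ N, 17°21′20.2″ E

φ: 0.665300 × 60 = 39.91800′ → 39′, remainder × 60 = 55.080″
λ: 0.355600° → 21.33600′; 0.33600 × 60 = 20.160″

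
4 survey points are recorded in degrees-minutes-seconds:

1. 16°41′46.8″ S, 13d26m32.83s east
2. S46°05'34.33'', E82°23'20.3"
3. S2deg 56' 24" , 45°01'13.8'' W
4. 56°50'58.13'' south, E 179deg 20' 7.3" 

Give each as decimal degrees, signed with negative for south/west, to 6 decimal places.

Point 1:
  Lat: 41′ + 46.8″ = 41.78000′; 16 + 41.78000/60 = 16.6963333
  hemisphere S, so the sign is −
  Lon: 13 + 26/60 + 32.83/3600 = 13.4424528
  E → positive
Point 2:
  Lat: 5′ + 34.33″ = 5.57217′; 46 + 5.57217/60 = 46.0928694
  hemisphere S, so the sign is −
  Longitude: 23′ + 20.3″ = 23.33833′; 82 + 23.33833/60 = 82.3889722
  E ⇒ keep positive
Point 3:
  Lat: 2° + 56/60 + 24/3600 = 2 + 0.933333 + 0.006667 = 2.9400000
  hemisphere S, so the sign is −
  Longitude: 45 + 1/60 + 13.8/3600 = 45.0205000
  W ⇒ negate
Point 4:
  φ: 50′ + 58.13″ = 50.96883′; 56 + 50.96883/60 = 56.8494806
  hemisphere S, so the sign is −
  Longitude: 179 + 20/60 + 7.3/3600 = 179.3353611
  E ⇒ keep positive

1. -16.696333, 13.442453
2. -46.092869, 82.388972
3. -2.940000, -45.020500
4. -56.849481, 179.335361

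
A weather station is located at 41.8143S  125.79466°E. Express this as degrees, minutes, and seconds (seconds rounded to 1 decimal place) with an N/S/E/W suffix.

41°48′51.5″ S, 125°47′40.8″ E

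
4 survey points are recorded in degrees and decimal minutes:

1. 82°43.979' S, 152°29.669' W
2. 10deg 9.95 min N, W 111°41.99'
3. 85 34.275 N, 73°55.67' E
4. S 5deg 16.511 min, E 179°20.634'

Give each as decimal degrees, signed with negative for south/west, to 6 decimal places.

1. -82.732983, -152.494483
2. 10.165833, -111.699833
3. 85.571250, 73.927833
4. -5.275183, 179.343900

Point 1:
  Lat: 43.979′ = 0.732983°; total 82.7329833
  S ⇒ negate
  λ: 152 + 29.669/60 = 152.4944833
  W ⇒ negate
Point 2:
  Latitude: 10 + 9.95/60 = 10.1658333
  N ⇒ keep positive
  λ: 41.99′ = 0.699833°; total 111.6998333
  W → negative
Point 3:
  φ: 85 + 34.275/60 = 85.5712500
  N ⇒ keep positive
  Longitude: 73 + 55.67/60 = 73.9278333
  E → positive
Point 4:
  φ: 16.511′ = 0.275183°; total 5.2751833
  S → negative
  Longitude: 20.634′ = 0.343900°; total 179.3439000
  E → positive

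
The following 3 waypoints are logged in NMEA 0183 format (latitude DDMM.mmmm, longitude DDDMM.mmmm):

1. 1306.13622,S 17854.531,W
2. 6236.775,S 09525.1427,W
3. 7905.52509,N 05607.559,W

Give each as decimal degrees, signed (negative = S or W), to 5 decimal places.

1. -13.10227, -178.90885
2. -62.61292, -95.41905
3. 79.09208, -56.12598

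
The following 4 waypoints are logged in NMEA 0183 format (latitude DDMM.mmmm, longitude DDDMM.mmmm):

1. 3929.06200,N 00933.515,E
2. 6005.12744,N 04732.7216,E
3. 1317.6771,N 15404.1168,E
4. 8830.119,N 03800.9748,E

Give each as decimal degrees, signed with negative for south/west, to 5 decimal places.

Point 1:
  Lat: split at 2 digits → 39° and 29.062′; 39 + 29.062/60 = 39.484367
  N → positive
  Longitude: split at 3 digits → 009° and 33.515′; 9 + 33.515/60 = 9.558583
  E → positive
Point 2:
  Latitude: split at 2 digits → 60° and 5.12744′; 60 + 5.12744/60 = 60.085457
  N ⇒ keep positive
  Lon: degrees = first 3 digits = 47, minutes = 32.7216; 47 + 32.7216/60 = 47.545360
  E ⇒ keep positive
Point 3:
  Lat: degrees = first 2 digits = 13, minutes = 17.6771; 13 + 17.6771/60 = 13.294618
  N → positive
  λ: split at 3 digits → 154° and 4.1168′; 154 + 4.1168/60 = 154.068613
  E → positive
Point 4:
  φ: degrees = first 2 digits = 88, minutes = 30.119; 88 + 30.119/60 = 88.501983
  N → positive
  Lon: split at 3 digits → 038° and 0.9748′; 38 + 0.9748/60 = 38.016247
  E ⇒ keep positive

1. 39.48437, 9.55858
2. 60.08546, 47.54536
3. 13.29462, 154.06861
4. 88.50198, 38.01625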